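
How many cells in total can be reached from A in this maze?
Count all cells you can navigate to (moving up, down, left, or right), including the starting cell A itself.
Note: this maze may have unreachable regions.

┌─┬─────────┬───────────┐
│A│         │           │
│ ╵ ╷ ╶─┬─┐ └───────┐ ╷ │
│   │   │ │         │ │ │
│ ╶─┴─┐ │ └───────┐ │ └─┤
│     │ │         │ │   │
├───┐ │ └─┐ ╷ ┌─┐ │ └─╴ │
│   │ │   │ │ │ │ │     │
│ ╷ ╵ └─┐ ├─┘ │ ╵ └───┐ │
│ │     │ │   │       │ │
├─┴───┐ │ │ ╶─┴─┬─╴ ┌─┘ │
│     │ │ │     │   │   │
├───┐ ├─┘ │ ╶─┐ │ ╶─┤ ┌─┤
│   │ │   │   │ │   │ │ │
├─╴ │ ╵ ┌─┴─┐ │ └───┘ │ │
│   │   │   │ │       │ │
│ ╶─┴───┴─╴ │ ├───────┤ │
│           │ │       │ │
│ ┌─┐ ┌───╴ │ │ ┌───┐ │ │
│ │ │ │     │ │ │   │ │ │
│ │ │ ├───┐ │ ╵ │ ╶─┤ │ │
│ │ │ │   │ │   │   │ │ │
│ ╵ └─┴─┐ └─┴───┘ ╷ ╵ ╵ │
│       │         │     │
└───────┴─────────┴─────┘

Using BFS/flood-fill to find all reachable cells from A:
Maze size: 12 × 12 = 144 total cells
26 cell(s) are walled off and cannot be reached from A.
Reachable cells: 118

Reachable region (· marks reachable cells):

┌─┬─────────┬───────────┐
│A│· · · · ·│· · · · · ·│
│ ╵ ╷ ╶─┬─┐ └───────┐ ╷ │
│· ·│· ·│·│· · · · ·│·│·│
│ ╶─┴─┐ │ └───────┐ │ └─┤
│· · ·│·│· · · · ·│·│· ·│
├───┐ │ └─┐ ╷ ┌─┐ │ └─╴ │
│· ·│·│· ·│·│·│·│·│· · ·│
│ ╷ ╵ └─┐ ├─┘ │ ╵ └───┐ │
│·│· · ·│·│· ·│· · · ·│·│
├─┴───┐ │ │ ╶─┴─┬─╴ ┌─┘ │
│· · ·│·│·│· · ·│· ·│· ·│
├───┐ ├─┘ │ ╶─┐ │ ╶─┤ ┌─┤
│   │·│· ·│· ·│·│· ·│·│·│
├─╴ │ ╵ ┌─┴─┐ │ └───┘ │ │
│   │· ·│   │·│· · · ·│·│
│ ╶─┴───┴─╴ │ ├───────┤ │
│           │·│· · · ·│·│
│ ┌─┐ ┌───╴ │ │ ┌───┐ │ │
│ │ │ │     │·│·│· ·│·│·│
│ │ │ ├───┐ │ ╵ │ ╶─┤ │ │
│ │ │ │· ·│ │· ·│· ·│·│·│
│ ╵ └─┴─┐ └─┴───┘ ╷ ╵ ╵ │
│       │· · · · ·│· · ·│
└───────┴─────────┴─────┘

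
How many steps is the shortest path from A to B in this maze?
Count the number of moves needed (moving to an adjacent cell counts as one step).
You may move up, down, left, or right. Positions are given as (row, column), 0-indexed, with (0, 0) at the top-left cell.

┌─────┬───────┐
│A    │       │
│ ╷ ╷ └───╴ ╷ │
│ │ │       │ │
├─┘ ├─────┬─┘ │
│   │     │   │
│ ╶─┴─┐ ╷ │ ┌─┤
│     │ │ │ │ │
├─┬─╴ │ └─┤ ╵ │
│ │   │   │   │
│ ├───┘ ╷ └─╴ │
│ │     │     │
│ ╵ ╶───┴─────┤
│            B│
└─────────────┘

Using BFS to find shortest path:
Start: (0, 0), End: (6, 6)
Path found:
(0,0) → (0,1) → (0,2) → (1,2) → (1,3) → (1,4) → (1,5) → (0,5) → (0,6) → (1,6) → (2,6) → (2,5) → (3,5) → (4,5) → (4,6) → (5,6) → (5,5) → (5,4) → (4,4) → (4,3) → (5,3) → (5,2) → (5,1) → (6,1) → (6,2) → (6,3) → (6,4) → (6,5) → (6,6)
Number of steps: 28

Solution:

┌─────┬───────┐
│A → ↓│    ↱ ↓│
│ ╷ ╷ └───╴ ╷ │
│ │ │↳ → → ↑│↓│
├─┘ ├─────┬─┘ │
│   │     │↓ ↲│
│ ╶─┴─┐ ╷ │ ┌─┤
│     │ │ │↓│ │
├─┬─╴ │ └─┤ ╵ │
│ │   │↓ ↰│↳ ↓│
│ ├───┘ ╷ └─╴ │
│ │↓ ← ↲│↑ ← ↲│
│ ╵ ╶───┴─────┤
│  ↳ → → → → B│
└─────────────┘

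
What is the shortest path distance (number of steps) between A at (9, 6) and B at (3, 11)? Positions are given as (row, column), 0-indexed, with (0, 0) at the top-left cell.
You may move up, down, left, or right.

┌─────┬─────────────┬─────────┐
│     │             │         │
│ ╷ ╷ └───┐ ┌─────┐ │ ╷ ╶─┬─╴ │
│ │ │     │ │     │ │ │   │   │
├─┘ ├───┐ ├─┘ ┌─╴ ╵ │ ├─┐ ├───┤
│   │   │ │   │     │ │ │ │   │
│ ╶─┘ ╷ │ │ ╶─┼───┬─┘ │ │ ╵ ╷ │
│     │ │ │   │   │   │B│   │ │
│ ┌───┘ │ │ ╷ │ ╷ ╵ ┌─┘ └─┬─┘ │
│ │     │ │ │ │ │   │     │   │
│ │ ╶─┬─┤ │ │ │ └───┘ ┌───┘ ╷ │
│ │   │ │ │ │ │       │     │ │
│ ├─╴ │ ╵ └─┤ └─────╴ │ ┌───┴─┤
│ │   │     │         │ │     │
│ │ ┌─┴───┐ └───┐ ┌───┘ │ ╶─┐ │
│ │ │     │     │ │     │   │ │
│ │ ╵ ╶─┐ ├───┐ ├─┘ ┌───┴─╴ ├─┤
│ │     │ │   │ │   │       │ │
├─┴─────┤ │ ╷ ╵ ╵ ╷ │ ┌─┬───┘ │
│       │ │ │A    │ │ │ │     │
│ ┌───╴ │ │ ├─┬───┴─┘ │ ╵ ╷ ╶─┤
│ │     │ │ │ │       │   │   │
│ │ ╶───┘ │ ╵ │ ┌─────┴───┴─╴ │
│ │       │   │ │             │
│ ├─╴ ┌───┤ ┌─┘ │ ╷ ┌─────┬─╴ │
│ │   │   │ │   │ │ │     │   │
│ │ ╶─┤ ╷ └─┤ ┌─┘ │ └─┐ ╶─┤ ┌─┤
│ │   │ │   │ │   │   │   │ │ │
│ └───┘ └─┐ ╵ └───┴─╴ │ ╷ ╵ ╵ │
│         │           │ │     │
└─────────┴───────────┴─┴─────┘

Finding path from (9, 6) to (3, 11):
Path: (9,6) → (9,7) → (9,8) → (8,8) → (8,9) → (7,9) → (7,10) → (7,11) → (6,11) → (5,11) → (5,12) → (5,13) → (4,13) → (4,14) → (3,14) → (2,14) → (2,13) → (3,13) → (3,12) → (2,12) → (1,12) → (1,11) → (0,11) → (0,10) → (1,10) → (2,10) → (3,10) → (3,9) → (4,9) → (4,8) → (3,8) → (3,7) → (4,7) → (5,7) → (5,8) → (5,9) → (5,10) → (4,10) → (4,11) → (3,11)
Distance: 39 steps

Solution:

┌─────┬─────────────┬─────────┐
│     │             │↓ ↰      │
│ ╷ ╷ └───┐ ┌─────┐ │ ╷ ╶─┬─╴ │
│ │ │     │ │     │ │↓│↑ ↰│   │
├─┘ ├───┐ ├─┘ ┌─╴ ╵ │ ├─┐ ├───┤
│   │   │ │   │     │↓│ │↑│↓ ↰│
│ ╶─┘ ╷ │ │ ╶─┼───┬─┘ │ │ ╵ ╷ │
│     │ │ │   │↓ ↰│↓ ↲│B│↑ ↲│↑│
│ ┌───┘ │ │ ╷ │ ╷ ╵ ┌─┘ └─┬─┘ │
│ │     │ │ │ │↓│↑ ↲│↱ ↑  │↱ ↑│
│ │ ╶─┬─┤ │ │ │ └───┘ ┌───┘ ╷ │
│ │   │ │ │ │ │↳ → → ↑│↱ → ↑│ │
│ ├─╴ │ ╵ └─┤ └─────╴ │ ┌───┴─┤
│ │   │     │         │↑│     │
│ │ ┌─┴───┐ └───┐ ┌───┘ │ ╶─┐ │
│ │ │     │     │ │↱ → ↑│   │ │
│ │ ╵ ╶─┐ ├───┐ ├─┘ ┌───┴─╴ ├─┤
│ │     │ │   │ │↱ ↑│       │ │
├─┴─────┤ │ ╷ ╵ ╵ ╷ │ ┌─┬───┘ │
│       │ │ │A → ↑│ │ │ │     │
│ ┌───╴ │ │ ├─┬───┴─┘ │ ╵ ╷ ╶─┤
│ │     │ │ │ │       │   │   │
│ │ ╶───┘ │ ╵ │ ┌─────┴───┴─╴ │
│ │       │   │ │             │
│ ├─╴ ┌───┤ ┌─┘ │ ╷ ┌─────┬─╴ │
│ │   │   │ │   │ │ │     │   │
│ │ ╶─┤ ╷ └─┤ ┌─┘ │ └─┐ ╶─┤ ┌─┤
│ │   │ │   │ │   │   │   │ │ │
│ └───┘ └─┐ ╵ └───┴─╴ │ ╷ ╵ ╵ │
│         │           │ │     │
└─────────┴───────────┴─┴─────┘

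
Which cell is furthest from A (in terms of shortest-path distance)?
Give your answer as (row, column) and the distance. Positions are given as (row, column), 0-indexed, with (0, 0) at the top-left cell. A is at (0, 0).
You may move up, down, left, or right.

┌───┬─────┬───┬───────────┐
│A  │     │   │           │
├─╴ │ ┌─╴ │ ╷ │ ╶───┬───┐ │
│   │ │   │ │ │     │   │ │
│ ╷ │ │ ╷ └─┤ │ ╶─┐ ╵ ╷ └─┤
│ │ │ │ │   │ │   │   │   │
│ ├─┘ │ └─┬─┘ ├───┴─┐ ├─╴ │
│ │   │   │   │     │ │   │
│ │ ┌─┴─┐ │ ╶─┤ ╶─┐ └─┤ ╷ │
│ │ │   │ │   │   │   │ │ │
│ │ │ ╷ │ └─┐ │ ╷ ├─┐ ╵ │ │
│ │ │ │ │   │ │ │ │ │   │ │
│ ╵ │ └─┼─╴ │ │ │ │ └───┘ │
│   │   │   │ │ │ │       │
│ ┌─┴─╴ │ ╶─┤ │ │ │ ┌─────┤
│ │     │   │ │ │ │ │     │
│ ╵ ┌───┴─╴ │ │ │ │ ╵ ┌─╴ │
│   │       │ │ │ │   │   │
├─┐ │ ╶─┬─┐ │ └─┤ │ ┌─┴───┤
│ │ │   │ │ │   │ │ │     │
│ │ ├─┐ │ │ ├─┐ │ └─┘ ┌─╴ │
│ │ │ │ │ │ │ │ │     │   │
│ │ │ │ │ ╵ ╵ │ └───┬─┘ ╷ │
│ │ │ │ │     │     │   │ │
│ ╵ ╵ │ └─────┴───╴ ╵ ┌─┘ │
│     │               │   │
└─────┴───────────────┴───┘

Computing BFS distances from A to all cells:
Furthest cell: (1, 12)
Distance: 89 steps

Path from A to the furthest cell:

┌───┬─────┬───┬───────────┐
│A ↓│↱ → ↓│   │↱ → → → → ↓│
├─╴ │ ┌─╴ │ ╷ │ ╶───┬───┐ │
│↓ ↲│↑│↓ ↲│ │ │↑ ← ↰│↓ ↰│B│
│ ╷ │ │ ╷ └─┤ │ ╶─┐ ╵ ╷ └─┤
│↓│ │↑│↓│   │ │   │↑ ↲│↑ ↰│
│ ├─┘ │ └─┬─┘ ├───┴─┐ ├─╴ │
│↓│↱ ↑│↳ ↓│   │↱ → ↓│ │↱ ↑│
│ │ ┌─┴─┐ │ ╶─┤ ╶─┐ └─┤ ╷ │
│↓│↑│   │↓│   │↑ ↰│↳ ↓│↑│ │
│ │ │ ╷ │ └─┐ │ ╷ ├─┐ ╵ │ │
│↓│↑│ │ │↳ ↓│ │ │↑│ │↳ ↑│ │
│ ╵ │ └─┼─╴ │ │ │ │ └───┘ │
│↳ ↑│   │↓ ↲│ │ │↑│       │
│ ┌─┴─╴ │ ╶─┤ │ │ │ ┌─────┤
│ │     │↳ ↓│ │ │↑│ │     │
│ ╵ ┌───┴─╴ │ │ │ │ ╵ ┌─╴ │
│   │↓ ← ← ↲│ │ │↑│   │   │
├─┐ │ ╶─┬─┐ │ └─┤ │ ┌─┴───┤
│ │ │↳ ↓│ │ │   │↑│ │↓ ← ↰│
│ │ ├─┐ │ │ ├─┐ │ └─┘ ┌─╴ │
│ │ │ │↓│ │ │ │ │↑ ← ↲│↱ ↑│
│ │ │ │ │ ╵ ╵ │ └───┬─┘ ╷ │
│ │ │ │↓│     │     │↱ ↑│ │
│ ╵ ╵ │ └─────┴───╴ ╵ ┌─┘ │
│     │↳ → → → → → → ↑│   │
└─────┴───────────────┴───┘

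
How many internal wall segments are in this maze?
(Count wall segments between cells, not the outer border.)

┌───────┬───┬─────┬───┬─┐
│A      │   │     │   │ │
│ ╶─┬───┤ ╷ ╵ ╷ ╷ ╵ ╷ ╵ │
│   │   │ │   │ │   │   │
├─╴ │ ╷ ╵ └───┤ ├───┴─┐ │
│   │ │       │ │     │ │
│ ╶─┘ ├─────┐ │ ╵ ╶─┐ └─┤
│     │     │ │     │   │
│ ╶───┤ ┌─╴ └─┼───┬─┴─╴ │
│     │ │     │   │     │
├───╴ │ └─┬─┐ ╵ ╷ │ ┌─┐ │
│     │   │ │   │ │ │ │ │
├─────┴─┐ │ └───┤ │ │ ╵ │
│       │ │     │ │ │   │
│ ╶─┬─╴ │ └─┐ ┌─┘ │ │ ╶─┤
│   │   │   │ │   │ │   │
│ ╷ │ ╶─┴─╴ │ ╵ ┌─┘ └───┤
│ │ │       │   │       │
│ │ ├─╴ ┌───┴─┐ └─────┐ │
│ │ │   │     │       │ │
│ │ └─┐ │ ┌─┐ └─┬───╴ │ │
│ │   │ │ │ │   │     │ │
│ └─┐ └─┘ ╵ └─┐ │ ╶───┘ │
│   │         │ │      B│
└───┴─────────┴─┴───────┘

Counting internal wall segments:
Total internal walls: 121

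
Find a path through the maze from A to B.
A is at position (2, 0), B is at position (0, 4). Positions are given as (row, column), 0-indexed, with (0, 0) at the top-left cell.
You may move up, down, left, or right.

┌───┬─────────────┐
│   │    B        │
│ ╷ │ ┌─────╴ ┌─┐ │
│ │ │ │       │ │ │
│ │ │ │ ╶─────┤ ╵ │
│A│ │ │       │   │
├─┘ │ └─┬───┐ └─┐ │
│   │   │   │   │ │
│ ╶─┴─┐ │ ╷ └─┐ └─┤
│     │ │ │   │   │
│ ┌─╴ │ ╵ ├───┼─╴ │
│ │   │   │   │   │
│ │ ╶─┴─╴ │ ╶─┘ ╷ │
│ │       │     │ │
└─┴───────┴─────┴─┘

Finding the shortest path from (2, 0) to (0, 4):
Path length: 26 steps
Directions: up → up → right → down → down → down → left → down → right → right → down → left → down → right → right → right → up → left → up → up → left → up → up → up → right → right

Solution:

┌───┬─────────────┐
│↱ ↓│↱ → B        │
│ ╷ │ ┌─────╴ ┌─┐ │
│↑│↓│↑│       │ │ │
│ │ │ │ ╶─────┤ ╵ │
│A│↓│↑│       │   │
├─┘ │ └─┬───┐ └─┐ │
│↓ ↲│↑ ↰│   │   │ │
│ ╶─┴─┐ │ ╷ └─┐ └─┤
│↳ → ↓│↑│ │   │   │
│ ┌─╴ │ ╵ ├───┼─╴ │
│ │↓ ↲│↑ ↰│   │   │
│ │ ╶─┴─╴ │ ╶─┘ ╷ │
│ │↳ → → ↑│     │ │
└─┴───────┴─────┴─┘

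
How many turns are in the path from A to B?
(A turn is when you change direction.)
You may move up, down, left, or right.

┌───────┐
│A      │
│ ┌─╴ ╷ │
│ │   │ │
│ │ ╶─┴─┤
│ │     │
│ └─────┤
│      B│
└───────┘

Directions: down, down, down, right, right, right
Number of turns: 1

Solution:

┌───────┐
│A      │
│ ┌─╴ ╷ │
│↓│   │ │
│ │ ╶─┴─┤
│↓│     │
│ └─────┤
│↳ → → B│
└───────┘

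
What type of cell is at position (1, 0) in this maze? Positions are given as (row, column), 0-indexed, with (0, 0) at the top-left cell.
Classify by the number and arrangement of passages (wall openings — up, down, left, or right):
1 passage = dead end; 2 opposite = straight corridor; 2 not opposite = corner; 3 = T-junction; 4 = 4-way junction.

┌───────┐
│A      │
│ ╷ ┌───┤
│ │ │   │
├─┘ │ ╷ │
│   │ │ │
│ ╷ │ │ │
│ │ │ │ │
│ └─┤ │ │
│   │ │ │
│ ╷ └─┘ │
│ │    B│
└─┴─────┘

Checking cell at (1, 0):
Number of passages: 1
Cell type: dead end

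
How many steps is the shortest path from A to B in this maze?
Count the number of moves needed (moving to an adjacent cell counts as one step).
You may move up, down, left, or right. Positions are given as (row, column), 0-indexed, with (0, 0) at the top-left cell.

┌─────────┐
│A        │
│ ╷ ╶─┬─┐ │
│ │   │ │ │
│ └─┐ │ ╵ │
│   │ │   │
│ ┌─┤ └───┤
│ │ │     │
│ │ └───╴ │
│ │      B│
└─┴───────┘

Using BFS to find shortest path:
Start: (0, 0), End: (4, 4)
Path found:
(0,0) → (0,1) → (1,1) → (1,2) → (2,2) → (3,2) → (3,3) → (3,4) → (4,4)
Number of steps: 8

Solution:

┌─────────┐
│A ↓      │
│ ╷ ╶─┬─┐ │
│ │↳ ↓│ │ │
│ └─┐ │ ╵ │
│   │↓│   │
│ ┌─┤ └───┤
│ │ │↳ → ↓│
│ │ └───╴ │
│ │      B│
└─┴───────┘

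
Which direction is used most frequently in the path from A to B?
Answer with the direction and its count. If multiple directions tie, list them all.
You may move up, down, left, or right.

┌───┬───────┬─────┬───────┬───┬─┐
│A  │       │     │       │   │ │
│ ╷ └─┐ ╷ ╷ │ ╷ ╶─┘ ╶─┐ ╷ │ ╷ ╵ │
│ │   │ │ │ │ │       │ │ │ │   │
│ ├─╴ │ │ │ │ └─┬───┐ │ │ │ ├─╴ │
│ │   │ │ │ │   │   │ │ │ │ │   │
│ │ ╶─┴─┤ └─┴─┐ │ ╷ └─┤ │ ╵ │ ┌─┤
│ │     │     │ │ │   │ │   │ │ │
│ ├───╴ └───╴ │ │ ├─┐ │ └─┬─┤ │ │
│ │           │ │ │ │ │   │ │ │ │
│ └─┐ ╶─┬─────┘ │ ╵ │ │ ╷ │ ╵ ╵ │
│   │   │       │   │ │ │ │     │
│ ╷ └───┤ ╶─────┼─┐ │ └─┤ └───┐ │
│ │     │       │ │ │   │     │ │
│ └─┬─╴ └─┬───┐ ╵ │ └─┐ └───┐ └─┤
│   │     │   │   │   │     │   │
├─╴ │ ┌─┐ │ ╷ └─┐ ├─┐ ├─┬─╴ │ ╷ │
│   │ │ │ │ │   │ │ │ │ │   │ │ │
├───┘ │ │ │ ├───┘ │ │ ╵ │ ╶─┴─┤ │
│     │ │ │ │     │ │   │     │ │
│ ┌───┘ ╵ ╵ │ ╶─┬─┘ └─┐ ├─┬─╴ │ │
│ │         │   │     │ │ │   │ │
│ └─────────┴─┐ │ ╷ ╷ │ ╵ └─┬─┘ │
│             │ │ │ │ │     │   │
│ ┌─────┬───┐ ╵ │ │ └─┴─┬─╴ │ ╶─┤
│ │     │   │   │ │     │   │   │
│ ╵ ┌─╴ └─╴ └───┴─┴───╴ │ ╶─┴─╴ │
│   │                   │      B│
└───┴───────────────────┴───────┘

Directions: down, down, down, down, down, right, down, right, right, down, left, down, down, left, left, down, down, right, right, right, right, right, right, down, right, up, up, left, up, right, right, up, up, left, up, left, left, left, up, right, right, right, up, up, up, left, up, up, right, down, right, right, up, right, right, down, down, down, down, right, down, down, right, right, down, right, down, down, down, down, left, down, right, down
Counts: {'down': 26, 'right': 25, 'left': 10, 'up': 13}
Most common: down (26 times)

Solution:

┌───┬───────┬─────┬───────┬───┬─┐
│A  │       │↱ ↓  │↱ → ↓  │   │ │
│ ╷ └─┐ ╷ ╷ │ ╷ ╶─┘ ╶─┐ ╷ │ ╷ ╵ │
│↓│   │ │ │ │↑│↳ → ↑  │↓│ │ │   │
│ ├─╴ │ │ │ │ └─┬───┐ │ │ │ ├─╴ │
│↓│   │ │ │ │↑ ↰│   │ │↓│ │ │   │
│ │ ╶─┴─┤ └─┴─┐ │ ╷ └─┤ │ ╵ │ ┌─┤
│↓│     │     │↑│ │   │↓│   │ │ │
│ ├───╴ └───╴ │ │ ├─┐ │ └─┬─┤ │ │
│↓│           │↑│ │ │ │↳ ↓│ │ │ │
│ └─┐ ╶─┬─────┘ │ ╵ │ │ ╷ │ ╵ ╵ │
│↳ ↓│   │↱ → → ↑│   │ │ │↓│     │
│ ╷ └───┤ ╶─────┼─┐ │ └─┤ └───┐ │
│ │↳ → ↓│↑ ← ← ↰│ │ │   │↳ → ↓│ │
│ └─┬─╴ └─┬───┐ ╵ │ └─┐ └───┐ └─┤
│   │↓ ↲  │   │↑ ↰│   │     │↳ ↓│
├─╴ │ ┌─┐ │ ╷ └─┐ ├─┐ ├─┬─╴ │ ╷ │
│   │↓│ │ │ │   │↑│ │ │ │   │ │↓│
├───┘ │ │ │ ├───┘ │ │ ╵ │ ╶─┴─┤ │
│↓ ← ↲│ │ │ │↱ → ↑│ │   │     │↓│
│ ┌───┘ ╵ ╵ │ ╶─┬─┘ └─┐ ├─┬─╴ │ │
│↓│         │↑ ↰│     │ │ │   │↓│
│ └─────────┴─┐ │ ╷ ╷ │ ╵ └─┬─┘ │
│↳ → → → → → ↓│↑│ │ │ │     │↓ ↲│
│ ┌─────┬───┐ ╵ │ │ └─┴─┬─╴ │ ╶─┤
│ │     │   │↳ ↑│ │     │   │↳ ↓│
│ ╵ ┌─╴ └─╴ └───┴─┴───╴ │ ╶─┴─╴ │
│   │                   │      B│
└───┴───────────────────┴───────┘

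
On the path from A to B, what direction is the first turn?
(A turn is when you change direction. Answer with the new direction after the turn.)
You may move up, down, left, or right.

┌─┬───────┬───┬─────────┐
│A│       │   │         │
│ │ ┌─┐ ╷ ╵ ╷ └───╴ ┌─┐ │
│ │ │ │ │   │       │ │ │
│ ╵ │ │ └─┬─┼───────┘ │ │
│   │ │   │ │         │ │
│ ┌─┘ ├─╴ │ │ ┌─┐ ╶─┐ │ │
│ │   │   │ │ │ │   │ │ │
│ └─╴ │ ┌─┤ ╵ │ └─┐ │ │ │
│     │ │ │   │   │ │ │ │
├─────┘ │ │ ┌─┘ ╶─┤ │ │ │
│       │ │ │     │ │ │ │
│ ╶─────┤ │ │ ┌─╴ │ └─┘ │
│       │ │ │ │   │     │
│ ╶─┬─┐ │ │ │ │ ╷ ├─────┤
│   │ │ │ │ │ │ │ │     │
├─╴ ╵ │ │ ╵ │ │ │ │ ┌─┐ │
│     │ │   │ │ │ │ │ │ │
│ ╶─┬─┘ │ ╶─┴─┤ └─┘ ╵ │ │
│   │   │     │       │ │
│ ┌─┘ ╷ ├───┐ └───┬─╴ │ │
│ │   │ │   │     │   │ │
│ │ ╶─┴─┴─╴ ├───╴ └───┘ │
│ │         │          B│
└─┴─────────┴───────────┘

Directions: down, down, right, up, up, right, right, right, down, right, up, right, down, right, right, right, up, right, right, down, down, down, down, down, down, left, left, up, up, up, left, up, left, left, down, down, left, down, down, down, down, left, down, right, right, down, right, right, down, right, right, right
First turn direction: right

Solution:

┌─┬───────┬───┬─────────┐
│A│↱ → → ↓│↱ ↓│    ↱ → ↓│
│ │ ┌─┐ ╷ ╵ ╷ └───╴ ┌─┐ │
│↓│↑│ │ │↳ ↑│↳ → → ↑│ │↓│
│ ╵ │ │ └─┬─┼───────┘ │ │
│↳ ↑│ │   │ │↓ ← ↰    │↓│
│ ┌─┘ ├─╴ │ │ ┌─┐ ╶─┐ │ │
│ │   │   │ │↓│ │↑ ↰│ │↓│
│ └─╴ │ ┌─┤ ╵ │ └─┐ │ │ │
│     │ │ │↓ ↲│   │↑│ │↓│
├─────┘ │ │ ┌─┘ ╶─┤ │ │ │
│       │ │↓│     │↑│ │↓│
│ ╶─────┤ │ │ ┌─╴ │ └─┘ │
│       │ │↓│ │   │↑ ← ↲│
│ ╶─┬─┐ │ │ │ │ ╷ ├─────┤
│   │ │ │ │↓│ │ │ │     │
├─╴ ╵ │ │ ╵ │ │ │ │ ┌─┐ │
│     │ │↓ ↲│ │ │ │ │ │ │
│ ╶─┬─┘ │ ╶─┴─┤ └─┘ ╵ │ │
│   │   │↳ → ↓│       │ │
│ ┌─┘ ╷ ├───┐ └───┬─╴ │ │
│ │   │ │   │↳ → ↓│   │ │
│ │ ╶─┴─┴─╴ ├───╴ └───┘ │
│ │         │    ↳ → → B│
└─┴─────────┴───────────┘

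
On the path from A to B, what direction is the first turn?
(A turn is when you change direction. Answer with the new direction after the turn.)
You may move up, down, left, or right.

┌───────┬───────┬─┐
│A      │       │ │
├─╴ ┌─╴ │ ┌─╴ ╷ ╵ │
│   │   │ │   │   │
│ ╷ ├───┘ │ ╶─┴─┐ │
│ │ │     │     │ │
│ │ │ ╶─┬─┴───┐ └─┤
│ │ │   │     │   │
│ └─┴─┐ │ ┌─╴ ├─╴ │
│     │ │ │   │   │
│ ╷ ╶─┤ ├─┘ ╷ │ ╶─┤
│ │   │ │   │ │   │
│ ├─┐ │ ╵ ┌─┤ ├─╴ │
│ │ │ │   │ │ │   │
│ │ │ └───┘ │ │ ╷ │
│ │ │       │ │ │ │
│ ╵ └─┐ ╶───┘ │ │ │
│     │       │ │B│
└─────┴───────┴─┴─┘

Directions: right, down, left, down, down, down, right, down, right, down, down, right, down, right, right, right, up, up, up, up, left, down, left, down, left, up, up, up, left, up, right, right, up, up, right, right, down, left, down, right, right, down, right, down, left, down, right, down, down, down
First turn direction: down

Solution:

┌───────┬───────┬─┐
│A ↓    │↱ → ↓  │ │
├─╴ ┌─╴ │ ┌─╴ ╷ ╵ │
│↓ ↲│   │↑│↓ ↲│   │
│ ╷ ├───┘ │ ╶─┴─┐ │
│↓│ │↱ → ↑│↳ → ↓│ │
│ │ │ ╶─┬─┴───┐ └─┤
│↓│ │↑ ↰│     │↳ ↓│
│ └─┴─┐ │ ┌─╴ ├─╴ │
│↳ ↓  │↑│ │↓ ↰│↓ ↲│
│ ╷ ╶─┤ ├─┘ ╷ │ ╶─┤
│ │↳ ↓│↑│↓ ↲│↑│↳ ↓│
│ ├─┐ │ ╵ ┌─┤ ├─╴ │
│ │ │↓│↑ ↲│ │↑│  ↓│
│ │ │ └───┘ │ │ ╷ │
│ │ │↳ ↓    │↑│ │↓│
│ ╵ └─┐ ╶───┘ │ │ │
│     │↳ → → ↑│ │B│
└─────┴───────┴─┴─┘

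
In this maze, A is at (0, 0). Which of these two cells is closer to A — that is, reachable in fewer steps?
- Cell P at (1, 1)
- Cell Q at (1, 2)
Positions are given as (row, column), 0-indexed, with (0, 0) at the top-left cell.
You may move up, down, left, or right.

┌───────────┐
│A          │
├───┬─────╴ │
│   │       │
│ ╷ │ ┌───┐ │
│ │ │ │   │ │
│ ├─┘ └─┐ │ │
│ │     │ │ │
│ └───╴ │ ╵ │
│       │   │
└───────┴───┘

Shortest path A → P at (1, 1): 20 steps
Shortest path A → Q at (1, 2): 9 steps

Q is closer (9 steps vs 20 steps).

Path to P:

┌───────────┐
│A → → → → ↓│
├───┬─────╴ │
│↱ P│↓ ← ← ↲│
│ ╷ │ ┌───┐ │
│↑│ │↓│   │ │
│ ├─┘ └─┐ │ │
│↑│  ↳ ↓│ │ │
│ └───╴ │ ╵ │
│↑ ← ← ↲│   │
└───────┴───┘

Path to Q:

┌───────────┐
│A → → → → ↓│
├───┬─────╴ │
│   │Q ← ← ↲│
│ ╷ │ ┌───┐ │
│ │ │ │   │ │
│ ├─┘ └─┐ │ │
│ │     │ │ │
│ └───╴ │ ╵ │
│       │   │
└───────┴───┘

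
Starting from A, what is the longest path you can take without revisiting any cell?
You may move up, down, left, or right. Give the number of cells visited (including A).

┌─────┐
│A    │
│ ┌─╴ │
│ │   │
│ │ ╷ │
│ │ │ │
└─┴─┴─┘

Finding longest simple path using DFS:
Start: (0, 0)
Longest path visits 6 cells
Path: A → right → right → down → left → down

Solution:

┌─────┐
│A → ↓│
│ ┌─╴ │
│ │↓ ↲│
│ │ ╷ │
│ │B│ │
└─┴─┴─┘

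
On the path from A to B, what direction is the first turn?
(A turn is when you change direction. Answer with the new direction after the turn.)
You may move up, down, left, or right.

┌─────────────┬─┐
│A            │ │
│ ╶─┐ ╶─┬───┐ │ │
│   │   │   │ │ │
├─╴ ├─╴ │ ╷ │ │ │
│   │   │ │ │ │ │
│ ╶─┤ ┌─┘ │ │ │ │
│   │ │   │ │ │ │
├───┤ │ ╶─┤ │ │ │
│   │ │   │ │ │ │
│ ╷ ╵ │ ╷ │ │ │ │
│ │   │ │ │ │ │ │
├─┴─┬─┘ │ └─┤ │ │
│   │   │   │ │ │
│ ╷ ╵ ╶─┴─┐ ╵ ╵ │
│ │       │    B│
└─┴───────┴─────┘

Directions: right, right, right, right, right, right, down, down, down, down, down, down, down, right
First turn direction: down

Solution:

┌─────────────┬─┐
│A → → → → → ↓│ │
│ ╶─┐ ╶─┬───┐ │ │
│   │   │   │↓│ │
├─╴ ├─╴ │ ╷ │ │ │
│   │   │ │ │↓│ │
│ ╶─┤ ┌─┘ │ │ │ │
│   │ │   │ │↓│ │
├───┤ │ ╶─┤ │ │ │
│   │ │   │ │↓│ │
│ ╷ ╵ │ ╷ │ │ │ │
│ │   │ │ │ │↓│ │
├─┴─┬─┘ │ └─┤ │ │
│   │   │   │↓│ │
│ ╷ ╵ ╶─┴─┐ ╵ ╵ │
│ │       │  ↳ B│
└─┴───────┴─────┘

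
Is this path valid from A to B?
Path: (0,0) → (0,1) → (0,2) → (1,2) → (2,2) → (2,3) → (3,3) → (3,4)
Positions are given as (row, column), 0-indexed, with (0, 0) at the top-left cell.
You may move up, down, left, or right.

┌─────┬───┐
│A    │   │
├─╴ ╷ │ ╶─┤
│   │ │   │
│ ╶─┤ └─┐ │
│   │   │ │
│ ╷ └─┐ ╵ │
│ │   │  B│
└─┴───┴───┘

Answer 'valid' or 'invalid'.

Checking path validity:
Result: All consecutive moves are passable.

valid

Correct solution:

┌─────┬───┐
│A → ↓│   │
├─╴ ╷ │ ╶─┤
│   │↓│   │
│ ╶─┤ └─┐ │
│   │↳ ↓│ │
│ ╷ └─┐ ╵ │
│ │   │↳ B│
└─┴───┴───┘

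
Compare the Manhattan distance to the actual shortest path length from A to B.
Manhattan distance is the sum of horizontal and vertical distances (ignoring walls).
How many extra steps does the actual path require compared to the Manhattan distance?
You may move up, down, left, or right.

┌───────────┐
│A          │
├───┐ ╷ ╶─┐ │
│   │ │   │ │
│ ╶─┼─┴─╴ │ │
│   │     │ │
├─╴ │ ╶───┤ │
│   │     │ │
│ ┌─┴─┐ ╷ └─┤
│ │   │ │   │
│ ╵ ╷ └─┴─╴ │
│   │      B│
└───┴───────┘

Manhattan distance: |5 - 0| + |5 - 0| = 10
Actual path length: 14
Extra steps: 14 - 10 = 4

Solution:

┌───────────┐
│A → → ↓    │
├───┐ ╷ ╶─┐ │
│   │ │↳ ↓│ │
│ ╶─┼─┴─╴ │ │
│   │↓ ← ↲│ │
├─╴ │ ╶───┤ │
│   │↳ → ↓│ │
│ ┌─┴─┐ ╷ └─┤
│ │   │ │↳ ↓│
│ ╵ ╷ └─┴─╴ │
│   │      B│
└───┴───────┘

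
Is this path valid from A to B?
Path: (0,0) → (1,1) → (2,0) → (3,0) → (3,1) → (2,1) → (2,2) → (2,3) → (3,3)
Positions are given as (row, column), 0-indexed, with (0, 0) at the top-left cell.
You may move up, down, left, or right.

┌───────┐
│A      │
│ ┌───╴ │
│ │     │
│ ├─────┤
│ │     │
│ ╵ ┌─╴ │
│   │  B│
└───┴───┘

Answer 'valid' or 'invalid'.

Checking path validity:
Result: Invalid move at step 1: cannot move from (0, 0) to (1, 1).

invalid

Correct solution:

┌───────┐
│A      │
│ ┌───╴ │
│↓│     │
│ ├─────┤
│↓│↱ → ↓│
│ ╵ ┌─╴ │
│↳ ↑│  B│
└───┴───┘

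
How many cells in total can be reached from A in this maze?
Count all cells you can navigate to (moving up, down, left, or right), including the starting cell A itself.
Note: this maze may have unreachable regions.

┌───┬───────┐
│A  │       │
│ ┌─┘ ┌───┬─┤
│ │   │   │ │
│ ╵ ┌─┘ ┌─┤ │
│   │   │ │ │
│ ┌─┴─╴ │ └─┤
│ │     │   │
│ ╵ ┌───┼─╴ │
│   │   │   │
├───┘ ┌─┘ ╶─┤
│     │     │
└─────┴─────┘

Using BFS/flood-fill to find all reachable cells from A:
Maze size: 6 × 6 = 36 total cells
15 cell(s) are walled off and cannot be reached from A.
Reachable cells: 21

Reachable region (· marks reachable cells):

┌───┬───────┐
│A ·│· · · ·│
│ ┌─┘ ┌───┬─┤
│·│· ·│· ·│ │
│ ╵ ┌─┘ ┌─┤ │
│· ·│· ·│ │ │
│ ┌─┴─╴ │ └─┤
│·│· · ·│   │
│ ╵ ┌───┼─╴ │
│· ·│   │   │
├───┘ ┌─┘ ╶─┤
│     │     │
└─────┴─────┘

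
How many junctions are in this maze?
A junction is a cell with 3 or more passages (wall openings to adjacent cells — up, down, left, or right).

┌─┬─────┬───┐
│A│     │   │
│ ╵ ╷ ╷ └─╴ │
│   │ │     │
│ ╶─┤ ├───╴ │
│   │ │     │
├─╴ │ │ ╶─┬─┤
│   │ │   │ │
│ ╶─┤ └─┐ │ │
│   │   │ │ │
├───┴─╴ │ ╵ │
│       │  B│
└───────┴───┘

Checking each cell for number of passages:

Junctions found (3+ passages):
  (0, 2): 3 passages
  (1, 0): 3 passages
  (1, 5): 3 passages
Total junctions: 3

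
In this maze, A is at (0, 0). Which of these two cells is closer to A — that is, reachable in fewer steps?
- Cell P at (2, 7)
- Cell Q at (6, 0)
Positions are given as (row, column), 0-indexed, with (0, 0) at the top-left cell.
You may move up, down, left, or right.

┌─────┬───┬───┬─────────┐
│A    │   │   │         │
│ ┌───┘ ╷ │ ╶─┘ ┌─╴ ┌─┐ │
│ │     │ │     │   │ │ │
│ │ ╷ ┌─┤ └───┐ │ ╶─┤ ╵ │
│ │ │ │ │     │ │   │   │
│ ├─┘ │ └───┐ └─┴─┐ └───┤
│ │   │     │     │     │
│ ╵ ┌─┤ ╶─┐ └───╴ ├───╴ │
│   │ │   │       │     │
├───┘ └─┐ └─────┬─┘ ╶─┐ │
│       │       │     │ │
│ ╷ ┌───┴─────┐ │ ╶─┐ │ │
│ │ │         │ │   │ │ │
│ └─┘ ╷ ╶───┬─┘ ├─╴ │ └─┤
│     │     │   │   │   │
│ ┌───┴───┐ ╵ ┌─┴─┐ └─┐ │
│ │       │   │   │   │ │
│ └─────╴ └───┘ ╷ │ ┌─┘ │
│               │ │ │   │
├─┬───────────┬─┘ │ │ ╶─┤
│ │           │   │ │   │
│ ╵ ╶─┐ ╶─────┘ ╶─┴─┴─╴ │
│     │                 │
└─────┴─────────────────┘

Shortest path A → P at (2, 7): 89 steps
Shortest path A → Q at (6, 0): 46 steps

Q is closer (46 steps vs 89 steps).

Path to P:

┌─────┬───┬───┬─────────┐
│A    │↱ ↓│   │↓ ← ↰    │
│ ┌───┘ ╷ │ ╶─┘ ┌─╴ ┌─┐ │
│↓│  ↱ ↑│↓│    ↓│↱ ↑│ │ │
│ │ ╷ ┌─┤ └───┐ │ ╶─┤ ╵ │
│↓│ │↑│ │↳ → ↓│P│↑ ↰│   │
│ ├─┘ │ └───┐ └─┴─┐ └───┤
│↓│↱ ↑│↓ ← ↰│↳ → ↓│↑ ← ↰│
│ ╵ ┌─┤ ╶─┐ └───╴ ├───╴ │
│↳ ↑│ │↳ ↓│↑ ← ← ↲│↱ → ↑│
├───┘ └─┐ └─────┬─┘ ╶─┐ │
│       │↳ → → ↓│  ↑ ↰│ │
│ ╷ ┌───┴─────┐ │ ╶─┐ │ │
│ │ │↓ ↰      │↓│   │↑│ │
│ └─┘ ╷ ╶───┬─┘ ├─╴ │ └─┤
│↓ ← ↲│↑ ← ↰│↓ ↲│   │↑ ↰│
│ ┌───┴───┐ ╵ ┌─┴─┐ └─┐ │
│↓│       │↑ ↲│↱ ↓│   │↑│
│ └─────╴ └───┘ ╷ │ ┌─┘ │
│↳ → → → → → → ↑│↓│ │↱ ↑│
├─┬───────────┬─┘ │ │ ╶─┤
│ │           │↓ ↲│ │↑ ↰│
│ ╵ ╶─┐ ╶─────┘ ╶─┴─┴─╴ │
│     │        ↳ → → → ↑│
└─────┴─────────────────┘

Path to Q:

┌─────┬───┬───┬─────────┐
│A    │↱ ↓│   │         │
│ ┌───┘ ╷ │ ╶─┘ ┌─╴ ┌─┐ │
│↓│  ↱ ↑│↓│     │   │ │ │
│ │ ╷ ┌─┤ └───┐ │ ╶─┤ ╵ │
│↓│ │↑│ │↳ → ↓│ │   │   │
│ ├─┘ │ └───┐ └─┴─┐ └───┤
│↓│↱ ↑│↓ ← ↰│↳ → ↓│     │
│ ╵ ┌─┤ ╶─┐ └───╴ ├───╴ │
│↳ ↑│ │↳ ↓│↑ ← ← ↲│     │
├───┘ └─┐ └─────┬─┘ ╶─┐ │
│       │↳ → → ↓│     │ │
│ ╷ ┌───┴─────┐ │ ╶─┐ │ │
│Q│ │↓ ↰      │↓│   │ │ │
│ └─┘ ╷ ╶───┬─┘ ├─╴ │ └─┤
│↑ ← ↲│↑ ← ↰│↓ ↲│   │   │
│ ┌───┴───┐ ╵ ┌─┴─┐ └─┐ │
│ │       │↑ ↲│   │   │ │
│ └─────╴ └───┘ ╷ │ ┌─┘ │
│               │ │ │   │
├─┬───────────┬─┘ │ │ ╶─┤
│ │           │   │ │   │
│ ╵ ╶─┐ ╶─────┘ ╶─┴─┴─╴ │
│     │                 │
└─────┴─────────────────┘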